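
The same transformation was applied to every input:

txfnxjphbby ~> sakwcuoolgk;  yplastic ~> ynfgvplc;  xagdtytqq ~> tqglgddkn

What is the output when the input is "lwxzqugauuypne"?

kmdhtnhhlcaryj

Each output is the input with this applied: move the first 2 characters to the end (rotate left by 2), then shift every letter 13 places forward in the alphabet (wrapping around) — i.e. ROT13.
Doing the same to "lwxzqugauuypne": "kmdhtnhhlcaryj".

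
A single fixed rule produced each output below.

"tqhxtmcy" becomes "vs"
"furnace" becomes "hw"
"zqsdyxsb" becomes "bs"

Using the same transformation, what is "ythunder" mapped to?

The rule is to shift every letter 2 places forward in the alphabet (wrapping around), then keep only the first 2 characters.
For "ythunder", step one produces "avjwpfgt"; step two turns that into "av".
(Check on "furnace": → "hwtpceg" → "hw" ✓)

av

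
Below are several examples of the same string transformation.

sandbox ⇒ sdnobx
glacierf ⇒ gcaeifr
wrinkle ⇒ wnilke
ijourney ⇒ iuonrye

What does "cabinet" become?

What's happening: swap each adjacent pair of characters (1↔2, 3↔4, ...), then delete the first character.
"cabinet" → "acibent" → "cibent".

cibent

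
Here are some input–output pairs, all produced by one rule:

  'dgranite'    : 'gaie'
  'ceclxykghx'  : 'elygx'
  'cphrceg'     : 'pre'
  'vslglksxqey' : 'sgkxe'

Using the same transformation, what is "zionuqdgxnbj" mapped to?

Looking at the pairs, the operation is to keep every other character starting from the second (positions 2nd, 4th, 6th, ...).
On "zionuqdgxnbj" that produces "inqgnj".

inqgnj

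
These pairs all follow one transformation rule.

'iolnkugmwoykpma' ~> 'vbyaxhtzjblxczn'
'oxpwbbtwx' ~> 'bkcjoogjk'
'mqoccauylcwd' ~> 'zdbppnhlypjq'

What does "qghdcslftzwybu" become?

dtuqpfysgmjloh

In each case the input is transformed by: shift every letter 13 places forward in the alphabet (wrapping around) — i.e. ROT13.
On "qghdcslftzwybu" that produces "dtuqpfysgmjloh".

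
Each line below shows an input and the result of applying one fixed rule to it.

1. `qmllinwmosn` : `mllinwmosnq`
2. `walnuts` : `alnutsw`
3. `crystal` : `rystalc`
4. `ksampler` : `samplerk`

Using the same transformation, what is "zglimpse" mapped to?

Rule — move the first character to the end.
For "zglimpse" the result is "glimpsez".

glimpsez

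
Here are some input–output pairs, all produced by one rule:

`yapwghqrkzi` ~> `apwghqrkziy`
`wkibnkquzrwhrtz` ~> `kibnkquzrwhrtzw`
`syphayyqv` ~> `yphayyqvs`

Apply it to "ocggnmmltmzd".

cggnmmltmzdo

Each output is the input with this applied: move the first character to the end.
For "ocggnmmltmzd" the result is "cggnmmltmzdo".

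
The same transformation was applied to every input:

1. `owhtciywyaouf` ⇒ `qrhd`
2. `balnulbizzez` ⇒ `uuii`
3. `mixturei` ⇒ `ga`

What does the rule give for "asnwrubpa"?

Each output is the input with this applied: keep one character in every 3, starting at position 3 (positions 3rd, 6th, 9th, ...), then shift every letter 9 places forward in the alphabet (wrapping around).
"asnwrubpa" → "nua" → "wdj".

wdj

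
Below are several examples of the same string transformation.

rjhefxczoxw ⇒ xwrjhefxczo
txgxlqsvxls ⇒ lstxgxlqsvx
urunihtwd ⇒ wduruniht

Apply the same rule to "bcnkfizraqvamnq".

The transformation: move the last 2 characters to the front (rotate right by 2).
Applying that to "bcnkfizraqvamnq" gives "nqbcnkfizraqvam".

nqbcnkfizraqvam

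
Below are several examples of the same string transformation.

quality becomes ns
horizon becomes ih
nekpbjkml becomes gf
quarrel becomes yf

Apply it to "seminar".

The pattern: shift every letter 6 places backward in the alphabet (wrapping around), then keep only the last 2 characters.
"seminar" → "mygchul" → "ul".

ul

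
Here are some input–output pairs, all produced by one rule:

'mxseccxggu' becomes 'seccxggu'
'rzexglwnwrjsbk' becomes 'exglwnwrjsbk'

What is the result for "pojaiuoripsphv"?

jaiuoripsphv

In each case the input is transformed by: delete the first 2 characters.
Applying that to "pojaiuoripsphv" gives "jaiuoripsphv".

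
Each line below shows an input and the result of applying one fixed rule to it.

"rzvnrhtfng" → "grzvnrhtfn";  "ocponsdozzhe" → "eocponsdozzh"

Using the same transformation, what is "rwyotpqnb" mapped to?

In each case the input is transformed by: move the last character to the front.
On "rwyotpqnb" that produces "brwyotpqn".

brwyotpqn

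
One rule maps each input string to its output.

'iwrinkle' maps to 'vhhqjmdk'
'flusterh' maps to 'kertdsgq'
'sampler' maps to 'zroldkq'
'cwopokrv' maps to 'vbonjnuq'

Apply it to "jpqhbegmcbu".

What's happening: shift every letter 1 place backward in the alphabet (wrapping around), then swap each adjacent pair of characters (1↔2, 3↔4, ...).
On "jpqhbegmcbu": the first step gives "iopgadflbat", and the second then gives "oigpdalfabt".

oigpdalfabt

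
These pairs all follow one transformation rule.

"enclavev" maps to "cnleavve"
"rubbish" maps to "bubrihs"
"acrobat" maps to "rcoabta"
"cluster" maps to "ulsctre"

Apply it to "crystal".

yrsctla

Rule — move the first 2 characters to the end (rotate left by 2), then take characters alternately from the front and the back (1st, last, 2nd, 2nd-last, ...).
So "crystal" becomes "yrsctla".
(Check on "acrobat": → "robatac" → "rcoabta" ✓)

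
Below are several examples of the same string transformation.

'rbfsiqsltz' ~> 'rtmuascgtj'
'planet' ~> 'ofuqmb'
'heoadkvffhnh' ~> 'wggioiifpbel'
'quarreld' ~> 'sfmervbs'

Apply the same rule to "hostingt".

johuiptu

The rule is to shift every letter 1 place forward in the alphabet (wrapping around), then swap the front and back halves of the string.
On "hostingt" that produces "johuiptu".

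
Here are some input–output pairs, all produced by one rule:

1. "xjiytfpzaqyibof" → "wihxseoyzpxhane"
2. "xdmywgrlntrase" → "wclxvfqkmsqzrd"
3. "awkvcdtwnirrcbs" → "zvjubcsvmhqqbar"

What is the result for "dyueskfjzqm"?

cxtdrjeiypl

What's happening: shift every letter 1 place backward in the alphabet (wrapping around).
Applying that to "dyueskfjzqm" gives "cxtdrjeiypl".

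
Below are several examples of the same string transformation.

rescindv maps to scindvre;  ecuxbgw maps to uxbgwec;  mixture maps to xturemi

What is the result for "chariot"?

ariotch

Rule — move the first 2 characters to the end (rotate left by 2).
On "chariot" that produces "ariotch".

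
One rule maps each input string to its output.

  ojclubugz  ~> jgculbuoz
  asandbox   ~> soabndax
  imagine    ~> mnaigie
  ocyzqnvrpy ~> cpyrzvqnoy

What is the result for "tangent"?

annegtt

The rule is to take characters alternately from the front and the back (1st, last, 2nd, 2nd-last, ...), then move the first 2 characters to the end (rotate left by 2).
On "tangent": the first step gives "ttanneg", and the second then gives "annegtt".
(Check on "imagine": → "iemnaig" → "mnaigie" ✓)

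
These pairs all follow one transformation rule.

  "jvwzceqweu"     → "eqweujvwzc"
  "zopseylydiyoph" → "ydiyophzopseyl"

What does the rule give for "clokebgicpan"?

Each output is the input with this applied: swap the front and back halves of the string.
Applying that to "clokebgicpan" gives "gicpanclokeb".

gicpanclokeb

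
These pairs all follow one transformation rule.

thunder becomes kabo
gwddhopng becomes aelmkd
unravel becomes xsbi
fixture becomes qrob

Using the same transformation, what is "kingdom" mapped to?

dalj

Each output is the input with this applied: shift every letter 3 places backward in the alphabet (wrapping around), then delete the first 3 characters.
On "kingdom": the first step gives "hfkdalj", and the second then gives "dalj".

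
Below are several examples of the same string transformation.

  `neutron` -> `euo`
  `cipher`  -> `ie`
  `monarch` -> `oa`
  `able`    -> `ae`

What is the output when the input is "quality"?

uai

In each case the input is transformed by: keep only the vowels.
So "quality" becomes "uai".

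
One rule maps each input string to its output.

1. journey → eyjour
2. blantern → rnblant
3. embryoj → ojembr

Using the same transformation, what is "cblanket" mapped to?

etcblan

The transformation: move the last 2 characters to the front (rotate right by 2), then delete the last character.
Applying both steps to "cblanket": "etcblank", then "etcblan".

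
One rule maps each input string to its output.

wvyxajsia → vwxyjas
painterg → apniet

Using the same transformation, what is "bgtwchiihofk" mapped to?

gbwthciioh

Rule — delete the last 2 characters, then swap each adjacent pair of characters (1↔2, 3↔4, ...).
"bgtwchiihofk" → "bgtwchiiho" → "gbwthciioh".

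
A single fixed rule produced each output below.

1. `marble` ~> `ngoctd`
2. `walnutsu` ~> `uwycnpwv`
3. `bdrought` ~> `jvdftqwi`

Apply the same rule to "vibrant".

In each case the input is transformed by: shift every letter 2 places forward in the alphabet (wrapping around), then move the last 2 characters to the front (rotate right by 2).
Starting from "vibrant": after the first operation, "xkdtcpv"; after the second, "pvxkdtc".

pvxkdtc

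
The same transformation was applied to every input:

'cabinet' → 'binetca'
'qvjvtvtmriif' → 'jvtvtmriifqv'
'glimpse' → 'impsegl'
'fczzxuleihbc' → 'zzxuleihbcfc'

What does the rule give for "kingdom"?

ngdomki

Each output is the input with this applied: move the first 2 characters to the end (rotate left by 2).
On "kingdom" that produces "ngdomki".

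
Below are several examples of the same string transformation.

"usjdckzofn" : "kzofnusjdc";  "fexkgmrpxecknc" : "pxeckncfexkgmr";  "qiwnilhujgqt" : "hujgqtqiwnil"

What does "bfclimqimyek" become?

Each output is the input with this applied: swap the front and back halves of the string.
On "bfclimqimyek" that produces "qimyekbfclim".

qimyekbfclim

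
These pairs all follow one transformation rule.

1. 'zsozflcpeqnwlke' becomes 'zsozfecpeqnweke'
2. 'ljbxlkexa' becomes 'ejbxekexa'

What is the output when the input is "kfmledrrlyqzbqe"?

Rule — replace every "l" with "e".
On "kfmledrrlyqzbqe" that produces "kfmeedrreyqzbqe".

kfmeedrreyqzbqe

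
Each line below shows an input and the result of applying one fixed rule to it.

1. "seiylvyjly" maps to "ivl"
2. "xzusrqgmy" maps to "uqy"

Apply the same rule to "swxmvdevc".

Each output is the input with this applied: keep one character in every 3, starting at position 3 (positions 3rd, 6th, 9th, ...).
Applying that to "swxmvdevc" gives "xdc".

xdc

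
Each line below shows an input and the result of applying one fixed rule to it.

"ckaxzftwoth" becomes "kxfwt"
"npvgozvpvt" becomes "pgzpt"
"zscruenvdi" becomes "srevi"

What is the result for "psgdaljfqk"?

sdlfk

Rule — keep every other character starting from the second (positions 2nd, 4th, 6th, ...).
For "psgdaljfqk" the result is "sdlfk".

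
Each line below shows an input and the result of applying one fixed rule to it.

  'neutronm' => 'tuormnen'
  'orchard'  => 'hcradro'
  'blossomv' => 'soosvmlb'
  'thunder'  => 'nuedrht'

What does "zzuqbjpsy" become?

qujbspyzz

What's happening: swap each adjacent pair of characters (1↔2, 3↔4, ...), then move the first 2 characters to the end (rotate left by 2).
"zzuqbjpsy" → "zzqujbspy" → "qujbspyzz".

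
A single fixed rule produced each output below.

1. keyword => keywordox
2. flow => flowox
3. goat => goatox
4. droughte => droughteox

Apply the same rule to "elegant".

elegantox

The pattern: append "ox".
On "elegant" that produces "elegantox".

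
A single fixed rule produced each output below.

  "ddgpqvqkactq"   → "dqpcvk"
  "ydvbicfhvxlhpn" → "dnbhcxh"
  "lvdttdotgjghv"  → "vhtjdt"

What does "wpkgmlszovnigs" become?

The pattern: keep every other character starting from the second (positions 2nd, 4th, 6th, ...), then take characters alternately from the front and the back (1st, last, 2nd, 2nd-last, ...).
Working it through for "wpkgmlszovnigs": intermediate "pglzvis", final "psgilvz".

psgilvz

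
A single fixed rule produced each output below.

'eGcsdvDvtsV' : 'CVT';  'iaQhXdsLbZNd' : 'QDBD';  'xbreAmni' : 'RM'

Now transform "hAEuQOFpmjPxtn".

EOMX

The rule is to keep one character in every 3, starting at position 3 (positions 3rd, 6th, 9th, ...), then convert every letter to uppercase.
Working it through for "hAEuQOFpmjPxtn": intermediate "EOmx", final "EOMX".
(Check on "eGcsdvDvtsV": → "cvt" → "CVT" ✓)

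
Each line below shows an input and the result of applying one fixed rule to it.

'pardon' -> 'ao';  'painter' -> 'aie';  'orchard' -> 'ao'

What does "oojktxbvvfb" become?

oo

What's happening: swap the first and last characters, then keep only the vowels.
For "oojktxbvvfb" the result is "oo".
(Check on "orchard": → "drcharo" → "ao" ✓)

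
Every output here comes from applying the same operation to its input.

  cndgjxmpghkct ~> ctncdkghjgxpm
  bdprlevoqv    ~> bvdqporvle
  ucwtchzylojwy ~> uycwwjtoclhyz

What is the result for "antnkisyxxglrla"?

The rule is to take characters alternately from the front and the back (1st, last, 2nd, 2nd-last, ...).
So "antnkisyxxglrla" becomes "aanltrnlkgixsxy".

aanltrnlkgixsxy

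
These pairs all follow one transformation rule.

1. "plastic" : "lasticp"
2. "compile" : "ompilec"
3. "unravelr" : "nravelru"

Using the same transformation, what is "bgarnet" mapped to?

What's happening: move the first character to the end.
"bgarnet" → "garnetb".

garnetb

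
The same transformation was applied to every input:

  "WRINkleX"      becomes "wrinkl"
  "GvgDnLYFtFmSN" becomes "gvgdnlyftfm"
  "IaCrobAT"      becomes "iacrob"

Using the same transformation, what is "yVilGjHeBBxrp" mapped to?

The pattern: delete the last 2 characters, then convert every letter to lowercase.
Starting from "yVilGjHeBBxrp": after the first operation, "yVilGjHeBBx"; after the second, "yvilgjhebbx".
(Check on "WRINkleX": → "WRINkl" → "wrinkl" ✓)

yvilgjhebbx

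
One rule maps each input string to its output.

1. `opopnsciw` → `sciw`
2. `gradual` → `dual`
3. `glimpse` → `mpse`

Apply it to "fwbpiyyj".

iyyj

The rule is to keep only the last 4 characters.
For "fwbpiyyj" the result is "iyyj".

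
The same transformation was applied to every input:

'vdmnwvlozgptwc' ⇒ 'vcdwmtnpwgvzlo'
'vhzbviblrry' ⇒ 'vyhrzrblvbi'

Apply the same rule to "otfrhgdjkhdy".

The rule is to take characters alternately from the front and the back (1st, last, 2nd, 2nd-last, ...).
On "otfrhgdjkhdy" that produces "oytdfhrkhjgd".

oytdfhrkhjgd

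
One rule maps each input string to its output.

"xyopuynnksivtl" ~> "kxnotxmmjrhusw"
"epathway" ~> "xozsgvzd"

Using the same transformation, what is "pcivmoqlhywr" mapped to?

qbhulnpkgxvo

What's happening: shift every letter 1 place backward in the alphabet (wrapping around), then swap the first and last characters.
Applying both steps to "pcivmoqlhywr": "obhulnpkgxvq", then "qbhulnpkgxvo".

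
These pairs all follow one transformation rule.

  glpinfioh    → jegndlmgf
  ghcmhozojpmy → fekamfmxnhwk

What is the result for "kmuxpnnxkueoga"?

What's happening: swap each adjacent pair of characters (1↔2, 3↔4, ...), then shift every letter 2 places backward in the alphabet (wrapping around).
Applying that to "kmuxpnnxkueoga" gives "kivslnvlsimcye".
(Check on "glpinfioh": → "lgipfnoih" → "jegndlmgf" ✓)

kivslnvlsimcye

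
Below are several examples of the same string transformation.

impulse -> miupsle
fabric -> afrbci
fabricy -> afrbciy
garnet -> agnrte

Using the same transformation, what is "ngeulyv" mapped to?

Each output is the input with this applied: swap each adjacent pair of characters (1↔2, 3↔4, ...).
Applying that to "ngeulyv" gives "gnueylv".

gnueylv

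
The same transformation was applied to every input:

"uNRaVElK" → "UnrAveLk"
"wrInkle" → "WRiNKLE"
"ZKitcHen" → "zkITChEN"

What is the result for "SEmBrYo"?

seMbRyO

Each output is the input with this applied: flip the case of every letter.
For "SEmBrYo" the result is "seMbRyO".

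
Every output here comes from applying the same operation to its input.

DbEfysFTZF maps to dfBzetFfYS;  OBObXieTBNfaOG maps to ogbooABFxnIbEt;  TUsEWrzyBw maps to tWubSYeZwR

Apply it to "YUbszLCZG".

yguzBcSlZ

Rule — flip the case of every letter, then take characters alternately from the front and the back (1st, last, 2nd, 2nd-last, ...).
On "YUbszLCZG": the first step gives "yuBSZlczg", and the second then gives "yguzBcSlZ".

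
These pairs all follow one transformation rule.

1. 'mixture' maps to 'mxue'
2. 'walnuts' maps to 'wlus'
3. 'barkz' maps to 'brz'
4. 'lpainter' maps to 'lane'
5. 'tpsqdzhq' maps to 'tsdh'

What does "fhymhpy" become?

fyhy

The pattern: keep every other character starting from the first (positions 1st, 3rd, 5th, ...).
On "fhymhpy" that produces "fyhy".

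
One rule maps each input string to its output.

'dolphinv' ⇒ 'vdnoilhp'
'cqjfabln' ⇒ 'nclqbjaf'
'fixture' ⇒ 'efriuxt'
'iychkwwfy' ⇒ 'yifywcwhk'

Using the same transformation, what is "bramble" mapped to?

In each case the input is transformed by: reverse the string, then take characters alternately from the front and the back (1st, last, 2nd, 2nd-last, ...).
On "bramble": the first step gives "elbmarb", and the second then gives "eblrbam".

eblrbam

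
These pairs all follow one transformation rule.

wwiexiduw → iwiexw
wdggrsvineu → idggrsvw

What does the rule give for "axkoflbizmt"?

ixkoflba

The pattern: delete the last 3 characters, then swap the first and last characters.
"axkoflbizmt" → "ixkoflba".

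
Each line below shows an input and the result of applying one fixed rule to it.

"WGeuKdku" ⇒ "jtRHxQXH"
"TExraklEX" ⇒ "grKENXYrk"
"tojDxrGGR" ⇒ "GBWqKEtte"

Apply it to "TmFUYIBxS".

gZshlvoKf

In each case the input is transformed by: shift every letter 13 places forward in the alphabet (wrapping around) — i.e. ROT13, then flip the case of every letter.
"TmFUYIBxS" → "gZshlvoKf".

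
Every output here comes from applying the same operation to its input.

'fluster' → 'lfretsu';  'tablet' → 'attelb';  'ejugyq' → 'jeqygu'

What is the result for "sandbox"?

Each output is the input with this applied: move the first 2 characters to the end (rotate left by 2), then reverse the string.
Starting from "sandbox": after the first operation, "ndboxsa"; after the second, "asxobdn".

asxobdn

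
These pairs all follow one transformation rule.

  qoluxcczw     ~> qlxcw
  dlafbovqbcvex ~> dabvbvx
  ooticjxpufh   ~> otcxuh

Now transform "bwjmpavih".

In each case the input is transformed by: keep every other character starting from the first (positions 1st, 3rd, 5th, ...).
For "bwjmpavih" the result is "bjpvh".

bjpvh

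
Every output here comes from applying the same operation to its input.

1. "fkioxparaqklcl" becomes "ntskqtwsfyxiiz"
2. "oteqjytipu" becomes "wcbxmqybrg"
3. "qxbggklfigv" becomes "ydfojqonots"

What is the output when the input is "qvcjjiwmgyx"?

Each output is the input with this applied: take characters alternately from the front and the back (1st, last, 2nd, 2nd-last, ...), then shift every letter 8 places forward in the alphabet (wrapping around).
Working it through for "qvcjjiwmgyx": intermediate "qxvycgjmjwi", final "yfdgkorureq".

yfdgkorureq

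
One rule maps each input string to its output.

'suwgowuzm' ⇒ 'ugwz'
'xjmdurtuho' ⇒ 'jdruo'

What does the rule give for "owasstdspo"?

wstso

In each case the input is transformed by: keep every other character starting from the second (positions 2nd, 4th, 6th, ...).
Applying that to "owasstdspo" gives "wstso".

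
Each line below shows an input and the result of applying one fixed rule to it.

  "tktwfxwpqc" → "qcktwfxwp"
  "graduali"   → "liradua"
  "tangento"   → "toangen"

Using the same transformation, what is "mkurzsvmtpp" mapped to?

In each case the input is transformed by: delete the first character, then move the last 2 characters to the front (rotate right by 2).
Starting from "mkurzsvmtpp": after the first operation, "kurzsvmtpp"; after the second, "ppkurzsvmt".

ppkurzsvmt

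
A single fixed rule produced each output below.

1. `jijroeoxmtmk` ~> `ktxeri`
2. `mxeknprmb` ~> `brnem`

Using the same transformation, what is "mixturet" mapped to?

The rule is to reverse the string, then keep every other character starting from the first (positions 1st, 3rd, 5th, ...).
Starting from "mixturet": after the first operation, "terutxim"; after the second, "trti".
(Check on "jijroeoxmtmk": → "kmtmxoeorjij" → "ktxeri" ✓)

trti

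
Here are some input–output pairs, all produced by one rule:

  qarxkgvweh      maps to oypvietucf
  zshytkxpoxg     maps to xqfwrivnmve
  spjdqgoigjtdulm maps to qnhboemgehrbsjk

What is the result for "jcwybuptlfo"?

The rule is to shift every letter 2 places backward in the alphabet (wrapping around).
For "jcwybuptlfo" the result is "hauwzsnrjdm".

hauwzsnrjdm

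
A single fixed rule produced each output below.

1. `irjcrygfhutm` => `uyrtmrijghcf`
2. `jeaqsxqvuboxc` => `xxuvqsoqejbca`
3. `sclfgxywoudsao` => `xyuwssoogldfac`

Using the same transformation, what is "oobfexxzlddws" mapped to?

The rule is to sort the characters into reverse alphabetical order, then swap each adjacent pair of characters (1↔2, 3↔4, ...).
Applying both steps to "oobfexxzlddws": "zxxwsoolfeddb", then "xzwxosloefddb".

xzwxosloefddb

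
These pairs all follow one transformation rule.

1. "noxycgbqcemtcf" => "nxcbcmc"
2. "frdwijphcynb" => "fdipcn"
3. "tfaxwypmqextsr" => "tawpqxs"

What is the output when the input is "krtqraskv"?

ktrsv

Rule — keep every other character starting from the first (positions 1st, 3rd, 5th, ...).
For "krtqraskv" the result is "ktrsv".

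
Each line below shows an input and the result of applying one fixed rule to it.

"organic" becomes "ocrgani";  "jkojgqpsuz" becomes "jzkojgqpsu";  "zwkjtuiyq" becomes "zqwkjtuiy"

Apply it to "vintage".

veintag

Looking at the pairs, the operation is to swap the first and last characters, then move the last character to the front.
"vintage" → "eintagv" → "veintag".
(Check on "organic": → "crganio" → "ocrgani" ✓)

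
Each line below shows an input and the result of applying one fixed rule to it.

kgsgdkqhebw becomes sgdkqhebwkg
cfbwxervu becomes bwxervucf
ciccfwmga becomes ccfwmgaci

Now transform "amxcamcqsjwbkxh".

Looking at the pairs, the operation is to move the first 2 characters to the end (rotate left by 2).
So "amxcamcqsjwbkxh" becomes "xcamcqsjwbkxham".

xcamcqsjwbkxham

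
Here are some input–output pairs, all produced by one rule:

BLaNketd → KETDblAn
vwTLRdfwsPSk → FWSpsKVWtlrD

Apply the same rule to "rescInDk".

Looking at the pairs, the operation is to swap the front and back halves of the string, then flip the case of every letter.
For "rescInDk" the result is "iNdKRESC".

iNdKRESC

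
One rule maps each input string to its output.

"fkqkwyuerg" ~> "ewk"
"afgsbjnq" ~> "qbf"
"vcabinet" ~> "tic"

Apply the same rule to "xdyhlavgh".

The pattern: keep one character in every 3, starting at position 2 (positions 2nd, 5th, 8th, ...), then reverse the string.
Applying both steps to "xdyhlavgh": "dlg", then "gld".

gld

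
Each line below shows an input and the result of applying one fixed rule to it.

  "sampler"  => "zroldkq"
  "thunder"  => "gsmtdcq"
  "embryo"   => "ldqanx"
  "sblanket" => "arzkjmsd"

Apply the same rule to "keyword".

Each output is the input with this applied: shift every letter 1 place backward in the alphabet (wrapping around), then swap each adjacent pair of characters (1↔2, 3↔4, ...).
On "keyword": the first step gives "jdxvnqc", and the second then gives "djvxqnc".
(Check on "embryo": → "dlaqxn" → "ldqanx" ✓)

djvxqnc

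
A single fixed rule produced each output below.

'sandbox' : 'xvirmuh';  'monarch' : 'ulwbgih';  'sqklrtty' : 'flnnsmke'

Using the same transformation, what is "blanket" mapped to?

Looking at the pairs, the operation is to shift every letter 6 places backward in the alphabet (wrapping around), then move the first 3 characters to the end (rotate left by 3).
On "blanket": the first step gives "vfuheyn", and the second then gives "heynvfu".

heynvfu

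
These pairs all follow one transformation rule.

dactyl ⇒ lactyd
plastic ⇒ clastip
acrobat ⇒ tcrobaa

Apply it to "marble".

earblm

In each case the input is transformed by: swap the first and last characters.
For "marble" the result is "earblm".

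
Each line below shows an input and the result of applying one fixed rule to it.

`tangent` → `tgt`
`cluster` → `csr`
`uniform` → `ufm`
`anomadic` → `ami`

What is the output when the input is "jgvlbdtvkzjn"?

What's happening: keep one character in every 3, starting at position 1 (positions 1st, 4th, 7th, ...).
Applying that to "jgvlbdtvkzjn" gives "jltz".

jltz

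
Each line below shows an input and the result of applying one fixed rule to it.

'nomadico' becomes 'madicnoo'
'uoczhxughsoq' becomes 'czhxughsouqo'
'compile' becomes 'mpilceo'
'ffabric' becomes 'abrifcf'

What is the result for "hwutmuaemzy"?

The pattern: swap the first and last characters, then move the first 2 characters to the end (rotate left by 2).
For "hwutmuaemzy", step one produces "ywutmuaemzh"; step two turns that into "utmuaemzhyw".

utmuaemzhyw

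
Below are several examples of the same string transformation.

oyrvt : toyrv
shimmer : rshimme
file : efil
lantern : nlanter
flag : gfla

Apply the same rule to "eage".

Looking at the pairs, the operation is to move the last character to the front.
On "eage" that produces "eeag".

eeag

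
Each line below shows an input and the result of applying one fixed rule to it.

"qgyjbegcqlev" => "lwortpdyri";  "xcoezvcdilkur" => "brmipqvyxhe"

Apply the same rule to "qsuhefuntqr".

hurshagde

Rule — shift every letter 13 places forward in the alphabet (wrapping around) — i.e. ROT13, then delete the first 2 characters.
Starting from "qsuhefuntqr": after the first operation, "dfhurshagde"; after the second, "hurshagde".
(Check on "qgyjbegcqlev": → "dtlwortpdyri" → "lwortpdyri" ✓)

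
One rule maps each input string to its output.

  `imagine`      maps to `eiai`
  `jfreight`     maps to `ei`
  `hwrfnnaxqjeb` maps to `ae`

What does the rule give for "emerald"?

Each output is the input with this applied: move the last character to the front, then keep only the vowels.
"emerald" → "eea".

eea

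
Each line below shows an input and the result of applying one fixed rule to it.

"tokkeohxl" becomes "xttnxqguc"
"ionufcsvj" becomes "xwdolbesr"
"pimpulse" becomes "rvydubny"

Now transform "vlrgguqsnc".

uappdzbwle

Rule — move the first character to the end, then shift every letter 9 places forward in the alphabet (wrapping around).
Applying both steps to "vlrgguqsnc": "lrgguqsncv", then "uappdzbwle".
(Check on "ionufcsvj": → "onufcsvji" → "xwdolbesr" ✓)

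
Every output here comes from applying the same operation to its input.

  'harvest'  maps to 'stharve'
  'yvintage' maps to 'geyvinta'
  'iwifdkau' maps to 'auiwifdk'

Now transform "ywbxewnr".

nrywbxew

Rule — move the last 2 characters to the front (rotate right by 2).
So "ywbxewnr" becomes "nrywbxew".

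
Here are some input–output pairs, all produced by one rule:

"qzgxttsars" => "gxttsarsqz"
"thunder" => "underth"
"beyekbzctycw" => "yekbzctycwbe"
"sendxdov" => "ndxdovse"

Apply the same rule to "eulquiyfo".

lquiyfoeu

The pattern: move the first 2 characters to the end (rotate left by 2).
On "eulquiyfo" that produces "lquiyfoeu".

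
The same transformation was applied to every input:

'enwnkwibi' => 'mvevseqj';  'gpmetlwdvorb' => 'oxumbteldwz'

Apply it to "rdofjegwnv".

zlwnrmoev

The transformation: delete the last character, then shift every letter 8 places forward in the alphabet (wrapping around).
So "rdofjegwnv" becomes "zlwnrmoev".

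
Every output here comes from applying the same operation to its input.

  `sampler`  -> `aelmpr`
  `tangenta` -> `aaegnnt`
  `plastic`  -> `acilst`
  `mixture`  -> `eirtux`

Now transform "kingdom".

The pattern: delete the first character, then sort the characters into alphabetical order.
Starting from "kingdom": after the first operation, "ingdom"; after the second, "dgimno".
(Check on "plastic": → "lastic" → "acilst" ✓)

dgimno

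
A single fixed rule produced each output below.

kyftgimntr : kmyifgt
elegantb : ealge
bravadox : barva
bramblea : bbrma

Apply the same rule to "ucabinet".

Rule — delete the last 3 characters, then take characters alternately from the front and the back (1st, last, 2nd, 2nd-last, ...).
Working it through for "ucabinet": intermediate "ucabi", final "uicba".

uicba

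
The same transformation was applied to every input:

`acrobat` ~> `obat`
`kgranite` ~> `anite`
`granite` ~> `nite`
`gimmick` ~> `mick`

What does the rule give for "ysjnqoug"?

nqoug

Rule — delete the first 3 characters.
For "ysjnqoug" the result is "nqoug".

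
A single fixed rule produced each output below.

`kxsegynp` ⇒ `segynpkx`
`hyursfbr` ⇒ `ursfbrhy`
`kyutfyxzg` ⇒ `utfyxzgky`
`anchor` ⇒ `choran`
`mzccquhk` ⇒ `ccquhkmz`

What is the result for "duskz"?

The rule is to move the first 2 characters to the end (rotate left by 2).
Applying that to "duskz" gives "skzdu".

skzdu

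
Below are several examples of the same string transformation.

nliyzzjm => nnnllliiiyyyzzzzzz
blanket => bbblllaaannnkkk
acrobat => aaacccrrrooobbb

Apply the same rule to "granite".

The transformation: delete the last 2 characters, then repeat every character 3 times.
On "granite": the first step gives "grani", and the second then gives "gggrrraaannniii".

gggrrraaannniii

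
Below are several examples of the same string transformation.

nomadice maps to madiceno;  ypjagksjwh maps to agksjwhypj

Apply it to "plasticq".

asticqpl

The transformation: move the last 2 characters to the front (rotate right by 2), then swap the front and back halves of the string.
For "plasticq" the result is "asticqpl".
(Check on "nomadice": → "cenomadi" → "madiceno" ✓)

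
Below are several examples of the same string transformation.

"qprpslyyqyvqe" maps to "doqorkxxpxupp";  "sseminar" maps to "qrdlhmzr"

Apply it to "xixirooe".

The pattern: swap the first and last characters, then shift every letter 1 place backward in the alphabet (wrapping around).
"xixirooe" → "dhwhqnnw".
(Check on "qprpslyyqyvqe": → "eprpslyyqyvqq" → "doqorkxxpxupp" ✓)

dhwhqnnw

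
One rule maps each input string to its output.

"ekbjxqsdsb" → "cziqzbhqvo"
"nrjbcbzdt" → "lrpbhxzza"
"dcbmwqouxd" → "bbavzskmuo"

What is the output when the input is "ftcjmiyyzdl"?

djrbaxhwkwg

In each case the input is transformed by: take characters alternately from the front and the back (1st, last, 2nd, 2nd-last, ...), then shift every letter 2 places backward in the alphabet (wrapping around).
For "ftcjmiyyzdl", step one produces "fltdczjymyi"; step two turns that into "djrbaxhwkwg".
(Check on "ekbjxqsdsb": → "ebksbdjsxq" → "cziqzbhqvo" ✓)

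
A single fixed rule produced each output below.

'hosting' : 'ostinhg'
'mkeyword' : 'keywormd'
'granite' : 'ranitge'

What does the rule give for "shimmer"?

In each case the input is transformed by: swap the first and last characters, then move the first character to the end.
"shimmer" → "rhimmes" → "himmesr".

himmesr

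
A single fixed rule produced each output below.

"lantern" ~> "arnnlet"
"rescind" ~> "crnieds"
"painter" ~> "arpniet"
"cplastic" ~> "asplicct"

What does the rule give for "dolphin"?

donlihp

The rule is to sort the characters into reverse alphabetical order, then swap the first and last characters.
Starting from "dolphin": after the first operation, "ponlihd"; after the second, "donlihp".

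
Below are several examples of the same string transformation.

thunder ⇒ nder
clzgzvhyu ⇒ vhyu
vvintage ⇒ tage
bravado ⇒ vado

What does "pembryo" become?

Looking at the pairs, the operation is to keep only the last 4 characters.
For "pembryo" the result is "bryo".

bryo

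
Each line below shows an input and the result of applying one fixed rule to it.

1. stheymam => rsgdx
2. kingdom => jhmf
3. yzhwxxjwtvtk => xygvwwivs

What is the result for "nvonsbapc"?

munmra

Looking at the pairs, the operation is to delete the last 3 characters, then shift every letter 1 place backward in the alphabet (wrapping around).
"nvonsbapc" → "munmra".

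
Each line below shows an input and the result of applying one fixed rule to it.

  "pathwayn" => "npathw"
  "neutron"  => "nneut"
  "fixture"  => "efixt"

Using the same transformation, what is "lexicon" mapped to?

nlexi

The transformation: move the last 3 characters to the front (rotate right by 3), then delete the first 2 characters.
For "lexicon", step one produces "conlexi"; step two turns that into "nlexi".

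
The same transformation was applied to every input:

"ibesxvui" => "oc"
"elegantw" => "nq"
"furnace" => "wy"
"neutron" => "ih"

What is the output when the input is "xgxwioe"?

iy

The pattern: shift every letter 6 places backward in the alphabet (wrapping around), then keep only the last 2 characters.
For "xgxwioe", step one produces "rarqciy"; step two turns that into "iy".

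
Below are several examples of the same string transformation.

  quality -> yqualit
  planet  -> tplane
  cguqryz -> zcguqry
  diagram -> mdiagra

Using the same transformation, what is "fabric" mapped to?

cfabri

Rule — move the last character to the front.
For "fabric" the result is "cfabri".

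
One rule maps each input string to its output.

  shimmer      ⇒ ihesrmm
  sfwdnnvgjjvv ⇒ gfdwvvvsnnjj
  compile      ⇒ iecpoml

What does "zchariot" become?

hcaztroi

In each case the input is transformed by: sort the characters into reverse alphabetical order, then move the last 3 characters to the front (rotate right by 3).
Applying both steps to "zchariot": "ztroihca", then "hcaztroi".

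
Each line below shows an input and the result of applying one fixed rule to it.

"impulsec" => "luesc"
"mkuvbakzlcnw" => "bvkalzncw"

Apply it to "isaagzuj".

The rule is to delete the first 3 characters, then swap each adjacent pair of characters (1↔2, 3↔4, ...).
Applying both steps to "isaagzuj": "agzuj", then "gauzj".
(Check on "mkuvbakzlcnw": → "vbakzlcnw" → "bvkalzncw" ✓)

gauzj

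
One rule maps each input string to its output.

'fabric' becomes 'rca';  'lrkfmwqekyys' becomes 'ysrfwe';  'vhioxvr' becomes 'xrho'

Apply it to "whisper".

prhs

The rule is to move the last 3 characters to the front (rotate right by 3), then keep every other character starting from the first (positions 1st, 3rd, 5th, ...).
On "whisper": the first step gives "perwhis", and the second then gives "prhs".
(Check on "lrkfmwqekyys": → "yyslrkfmwqek" → "ysrfwe" ✓)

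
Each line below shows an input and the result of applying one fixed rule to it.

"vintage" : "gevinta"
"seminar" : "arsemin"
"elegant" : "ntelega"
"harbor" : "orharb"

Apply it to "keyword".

Looking at the pairs, the operation is to move the last 2 characters to the front (rotate right by 2).
Doing the same to "keyword": "rdkeywo".

rdkeywo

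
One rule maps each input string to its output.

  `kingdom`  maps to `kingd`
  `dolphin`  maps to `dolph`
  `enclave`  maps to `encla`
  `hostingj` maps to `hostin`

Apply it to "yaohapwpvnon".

Looking at the pairs, the operation is to delete the last 2 characters.
Applying that to "yaohapwpvnon" gives "yaohapwpvn".

yaohapwpvn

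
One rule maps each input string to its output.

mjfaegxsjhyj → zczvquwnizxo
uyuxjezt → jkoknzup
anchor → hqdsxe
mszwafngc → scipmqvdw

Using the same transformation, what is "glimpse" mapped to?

uwbycfi

The transformation: shift every letter 10 places backward in the alphabet (wrapping around), then move the last character to the front.
"glimpse" → "wbycfiu" → "uwbycfi".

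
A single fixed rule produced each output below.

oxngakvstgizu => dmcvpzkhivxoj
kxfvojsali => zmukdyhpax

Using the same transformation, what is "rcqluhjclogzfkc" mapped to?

grfajwyradvouzr

The transformation: shift every letter 11 places backward in the alphabet (wrapping around).
So "rcqluhjclogzfkc" becomes "grfajwyradvouzr".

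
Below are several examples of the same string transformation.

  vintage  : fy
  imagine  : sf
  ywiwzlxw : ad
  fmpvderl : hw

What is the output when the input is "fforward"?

The pattern: shift every letter 8 places backward in the alphabet (wrapping around), then keep one character in every 3, starting at position 3 (positions 3rd, 6th, 9th, ...).
So "fforward" becomes "gs".
(Check on "imagine": → "aesyafw" → "sf" ✓)

gs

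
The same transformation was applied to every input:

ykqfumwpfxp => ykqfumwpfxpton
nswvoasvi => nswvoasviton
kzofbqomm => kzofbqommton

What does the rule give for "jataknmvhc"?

The rule is to append "ton".
Applying that to "jataknmvhc" gives "jataknmvhcton".

jataknmvhcton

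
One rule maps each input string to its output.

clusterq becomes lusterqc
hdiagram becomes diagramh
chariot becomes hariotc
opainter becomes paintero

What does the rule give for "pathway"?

athwayp

Rule — move the first character to the end.
Doing the same to "pathway": "athwayp".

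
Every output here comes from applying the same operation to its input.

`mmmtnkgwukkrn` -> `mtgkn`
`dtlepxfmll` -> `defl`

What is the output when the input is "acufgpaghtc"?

In each case the input is transformed by: keep one character in every 3, starting at position 1 (positions 1st, 4th, 7th, ...).
So "acufgpaghtc" becomes "afat".

afat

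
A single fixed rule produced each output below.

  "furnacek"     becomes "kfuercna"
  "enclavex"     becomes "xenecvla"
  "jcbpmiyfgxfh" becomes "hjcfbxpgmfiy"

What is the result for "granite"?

The pattern: swap the first and last characters, then take characters alternately from the front and the back (1st, last, 2nd, 2nd-last, ...).
Working it through for "granite": intermediate "eranitg", final "egrtain".
(Check on "enclavex": → "xnclavee" → "xenecvla" ✓)

egrtain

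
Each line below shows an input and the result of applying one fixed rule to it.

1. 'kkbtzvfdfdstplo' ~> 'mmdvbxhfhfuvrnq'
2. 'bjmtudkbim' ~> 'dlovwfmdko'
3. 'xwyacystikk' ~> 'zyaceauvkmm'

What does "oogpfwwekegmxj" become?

Looking at the pairs, the operation is to shift every letter 2 places forward in the alphabet (wrapping around).
So "oogpfwwekegmxj" becomes "qqirhyygmgiozl".

qqirhyygmgiozl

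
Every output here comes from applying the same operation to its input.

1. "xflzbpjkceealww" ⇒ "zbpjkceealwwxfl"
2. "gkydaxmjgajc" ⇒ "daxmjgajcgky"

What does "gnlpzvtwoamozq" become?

pzvtwoamozqgnl

Each output is the input with this applied: move the first 3 characters to the end (rotate left by 3).
For "gnlpzvtwoamozq" the result is "pzvtwoamozqgnl".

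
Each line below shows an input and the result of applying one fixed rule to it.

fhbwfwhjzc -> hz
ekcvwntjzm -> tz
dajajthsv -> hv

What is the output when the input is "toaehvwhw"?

ww

Each output is the input with this applied: keep every other character starting from the first (positions 1st, 3rd, 5th, ...), then delete the first 3 characters.
On "toaehvwhw": the first step gives "tahww", and the second then gives "ww".
(Check on "fhbwfwhjzc": → "fbfhz" → "hz" ✓)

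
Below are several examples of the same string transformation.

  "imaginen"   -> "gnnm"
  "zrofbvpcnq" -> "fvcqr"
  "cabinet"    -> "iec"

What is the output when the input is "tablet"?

Looking at the pairs, the operation is to move the first 2 characters to the end (rotate left by 2), then keep every other character starting from the second (positions 2nd, 4th, 6th, ...).
Starting from "tablet": after the first operation, "bletta"; after the second, "lta".

lta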